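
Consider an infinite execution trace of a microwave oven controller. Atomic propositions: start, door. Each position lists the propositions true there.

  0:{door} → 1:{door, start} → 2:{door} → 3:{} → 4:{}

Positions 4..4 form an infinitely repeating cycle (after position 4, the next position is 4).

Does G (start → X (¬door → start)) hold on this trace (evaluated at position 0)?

Yes

start → X (¬door → start) holds at every position 0..4, and those are all positions ever visited, so G (start → X (¬door → start)) holds.
Positions where start holds: 1.
Check X (¬door → start) at each: 1→ok.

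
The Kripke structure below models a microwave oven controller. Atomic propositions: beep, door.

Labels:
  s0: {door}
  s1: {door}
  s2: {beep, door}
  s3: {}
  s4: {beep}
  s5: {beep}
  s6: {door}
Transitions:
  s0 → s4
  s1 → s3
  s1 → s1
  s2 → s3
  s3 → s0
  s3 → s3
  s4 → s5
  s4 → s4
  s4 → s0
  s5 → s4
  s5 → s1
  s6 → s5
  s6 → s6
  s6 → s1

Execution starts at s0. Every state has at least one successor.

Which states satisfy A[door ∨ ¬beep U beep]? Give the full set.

{s0, s2, s4, s5}

States satisfying door ∨ ¬beep: {s0, s1, s2, s3, s6}.
States satisfying beep: {s2, s4, s5}.
States satisfying A[door ∨ ¬beep U beep]: {s0, s2, s4, s5}.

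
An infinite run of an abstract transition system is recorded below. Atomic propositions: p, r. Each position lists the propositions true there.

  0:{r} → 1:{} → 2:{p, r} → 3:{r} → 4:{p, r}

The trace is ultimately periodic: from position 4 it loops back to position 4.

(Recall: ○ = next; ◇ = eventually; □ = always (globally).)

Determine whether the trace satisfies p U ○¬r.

Walking from position 0: ○¬r first holds at position 0, and p holds at every earlier position along the way, so p U ○¬r holds.

Holds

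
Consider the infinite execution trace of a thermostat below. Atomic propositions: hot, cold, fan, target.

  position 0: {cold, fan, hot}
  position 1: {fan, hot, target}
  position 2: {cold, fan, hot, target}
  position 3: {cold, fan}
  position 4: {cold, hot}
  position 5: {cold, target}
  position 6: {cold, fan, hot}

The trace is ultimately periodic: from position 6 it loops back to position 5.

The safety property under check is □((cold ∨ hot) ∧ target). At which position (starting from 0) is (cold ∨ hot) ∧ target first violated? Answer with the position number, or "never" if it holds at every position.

At position 0 the labels are {cold, fan, hot}, so (cold ∨ hot) ∧ target is false there. This is the first violation.

0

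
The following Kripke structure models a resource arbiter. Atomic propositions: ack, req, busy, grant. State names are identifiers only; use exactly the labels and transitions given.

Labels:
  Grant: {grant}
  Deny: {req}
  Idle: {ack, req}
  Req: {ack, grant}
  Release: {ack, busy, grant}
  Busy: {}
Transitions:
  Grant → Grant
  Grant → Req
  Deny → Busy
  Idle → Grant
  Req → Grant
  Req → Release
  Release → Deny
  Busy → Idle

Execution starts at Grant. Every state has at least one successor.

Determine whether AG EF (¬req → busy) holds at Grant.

States satisfying EF (¬req → busy): {Grant, Deny, Idle, Req, Release, Busy}.
States satisfying AG EF (¬req → busy): {Grant, Deny, Idle, Req, Release, Busy}.
Every state reachable from Grant satisfies EF (¬req → busy).
Grant ∈ Sat(AG EF (¬req → busy)).

Yes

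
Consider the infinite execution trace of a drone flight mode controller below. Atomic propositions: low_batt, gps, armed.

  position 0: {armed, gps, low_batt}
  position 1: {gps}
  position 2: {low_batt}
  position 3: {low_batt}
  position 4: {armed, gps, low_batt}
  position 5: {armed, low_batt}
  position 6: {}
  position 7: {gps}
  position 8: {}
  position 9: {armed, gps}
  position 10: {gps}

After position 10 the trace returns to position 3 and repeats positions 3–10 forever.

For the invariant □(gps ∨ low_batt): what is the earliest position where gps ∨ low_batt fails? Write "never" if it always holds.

6

Check gps ∨ low_batt at each position in order: 0 ✓, 1 ✓, 2 ✓, 3 ✓, 4 ✓, 5 ✓.
At position 6 the labels are {}, so gps ∨ low_batt is false there. This is the first violation.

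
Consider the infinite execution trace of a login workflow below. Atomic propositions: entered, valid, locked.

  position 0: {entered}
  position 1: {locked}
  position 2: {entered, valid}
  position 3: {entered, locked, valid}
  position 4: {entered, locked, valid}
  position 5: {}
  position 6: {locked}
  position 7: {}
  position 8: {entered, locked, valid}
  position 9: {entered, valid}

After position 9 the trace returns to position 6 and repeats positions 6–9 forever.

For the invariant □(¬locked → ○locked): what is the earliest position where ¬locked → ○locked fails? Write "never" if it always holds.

¬locked → ○locked holds at every position 0..9, and those are all the positions the trace ever visits, so the invariant □(¬locked → ○locked) is never violated.

never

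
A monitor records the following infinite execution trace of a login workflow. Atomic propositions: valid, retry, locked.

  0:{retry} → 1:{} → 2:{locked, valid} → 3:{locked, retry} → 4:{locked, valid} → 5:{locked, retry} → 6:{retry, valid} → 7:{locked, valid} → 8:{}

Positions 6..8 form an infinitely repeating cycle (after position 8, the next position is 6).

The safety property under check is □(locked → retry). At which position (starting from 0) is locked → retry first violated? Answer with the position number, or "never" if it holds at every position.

2

Check locked → retry at each position in order: 0 ✓, 1 ✓.
At position 2 the labels are {locked, valid}, so locked → retry is false there. This is the first violation.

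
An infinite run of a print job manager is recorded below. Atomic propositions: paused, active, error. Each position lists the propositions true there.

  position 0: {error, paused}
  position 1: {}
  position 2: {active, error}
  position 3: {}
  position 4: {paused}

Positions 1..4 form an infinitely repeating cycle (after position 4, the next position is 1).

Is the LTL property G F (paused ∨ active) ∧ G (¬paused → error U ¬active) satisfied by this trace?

F (paused ∨ active) holds at every position 0..4, and those are all positions ever visited, so G F (paused ∨ active) holds.
¬paused → error U ¬active holds at every position 0..4, and those are all positions ever visited, so G (¬paused → error U ¬active) holds.
Positions where ¬paused holds: 1, 2, 3.
Check error U ¬active at each: 1→ok, 2→ok, 3→ok.
At position 0: G F (paused ∨ active) is true; G (¬paused → error U ¬active) is true; so G F (paused ∨ active) ∧ G (¬paused → error U ¬active) is true.

Satisfied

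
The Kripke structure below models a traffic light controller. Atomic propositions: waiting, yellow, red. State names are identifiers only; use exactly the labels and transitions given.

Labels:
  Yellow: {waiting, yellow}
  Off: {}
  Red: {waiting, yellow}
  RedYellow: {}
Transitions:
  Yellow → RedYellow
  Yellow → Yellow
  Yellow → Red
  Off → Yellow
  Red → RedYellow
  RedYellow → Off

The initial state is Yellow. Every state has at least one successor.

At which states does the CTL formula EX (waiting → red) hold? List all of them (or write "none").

{Yellow, Red, RedYellow}

States satisfying waiting → red: {Off, RedYellow}.
States satisfying EX (waiting → red): {Yellow, Red, RedYellow}.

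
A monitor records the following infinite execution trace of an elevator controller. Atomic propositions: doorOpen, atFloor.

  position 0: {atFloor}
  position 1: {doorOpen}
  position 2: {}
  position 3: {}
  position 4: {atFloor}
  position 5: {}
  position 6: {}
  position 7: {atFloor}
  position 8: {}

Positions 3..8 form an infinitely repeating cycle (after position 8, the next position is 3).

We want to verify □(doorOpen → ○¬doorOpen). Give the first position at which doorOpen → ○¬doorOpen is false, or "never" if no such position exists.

doorOpen → ○¬doorOpen holds at every position 0..8, and those are all the positions the trace ever visits, so the invariant □(doorOpen → ○¬doorOpen) is never violated.

never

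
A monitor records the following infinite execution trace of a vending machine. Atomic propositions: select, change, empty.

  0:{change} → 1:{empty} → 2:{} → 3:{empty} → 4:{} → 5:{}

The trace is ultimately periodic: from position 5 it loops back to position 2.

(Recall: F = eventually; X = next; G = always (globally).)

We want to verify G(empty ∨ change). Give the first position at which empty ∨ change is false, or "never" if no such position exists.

Check empty ∨ change at each position in order: 0 ✓, 1 ✓.
At position 2 the labels are {}, so empty ∨ change is false there. This is the first violation.

2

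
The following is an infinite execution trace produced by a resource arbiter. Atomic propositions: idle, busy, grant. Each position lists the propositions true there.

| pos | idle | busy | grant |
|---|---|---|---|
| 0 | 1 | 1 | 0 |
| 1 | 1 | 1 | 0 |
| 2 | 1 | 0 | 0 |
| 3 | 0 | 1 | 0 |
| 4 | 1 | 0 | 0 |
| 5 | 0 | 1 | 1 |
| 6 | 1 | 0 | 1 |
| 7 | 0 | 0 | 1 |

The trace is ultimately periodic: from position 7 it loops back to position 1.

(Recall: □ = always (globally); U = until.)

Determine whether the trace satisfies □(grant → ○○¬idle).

Does not hold

grant → ○○¬idle must hold at every position from 0 onward. It fails at position 6, so □(grant → ○○¬idle) is false.
Positions where grant holds: 5, 6, 7.
Check ○○¬idle at each: 5→ok, 6→fails, 7→fails.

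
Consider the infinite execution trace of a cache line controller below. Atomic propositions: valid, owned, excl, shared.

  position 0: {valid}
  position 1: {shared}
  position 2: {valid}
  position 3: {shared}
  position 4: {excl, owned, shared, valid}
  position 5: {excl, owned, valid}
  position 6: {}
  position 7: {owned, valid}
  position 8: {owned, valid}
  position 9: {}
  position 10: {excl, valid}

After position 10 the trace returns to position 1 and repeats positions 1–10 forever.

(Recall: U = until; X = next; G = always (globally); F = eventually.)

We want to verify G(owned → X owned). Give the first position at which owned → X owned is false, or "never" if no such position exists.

5

Check owned → X owned at each position in order: 0 ✓, 1 ✓, 2 ✓, 3 ✓, 4 ✓.
At position 5 the labels are {excl, owned, valid} and the next position 6 has {}, so owned → X owned is false there. This is the first violation.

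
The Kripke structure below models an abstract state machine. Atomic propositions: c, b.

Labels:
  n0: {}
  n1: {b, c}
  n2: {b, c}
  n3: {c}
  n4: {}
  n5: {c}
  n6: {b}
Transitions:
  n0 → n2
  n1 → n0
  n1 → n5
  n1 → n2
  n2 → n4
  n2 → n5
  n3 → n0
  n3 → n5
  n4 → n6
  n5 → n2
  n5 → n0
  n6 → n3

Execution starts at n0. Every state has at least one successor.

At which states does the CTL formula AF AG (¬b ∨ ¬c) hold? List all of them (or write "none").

none

States satisfying AG (¬b ∨ ¬c): ∅.
States satisfying AF AG (¬b ∨ ¬c): ∅.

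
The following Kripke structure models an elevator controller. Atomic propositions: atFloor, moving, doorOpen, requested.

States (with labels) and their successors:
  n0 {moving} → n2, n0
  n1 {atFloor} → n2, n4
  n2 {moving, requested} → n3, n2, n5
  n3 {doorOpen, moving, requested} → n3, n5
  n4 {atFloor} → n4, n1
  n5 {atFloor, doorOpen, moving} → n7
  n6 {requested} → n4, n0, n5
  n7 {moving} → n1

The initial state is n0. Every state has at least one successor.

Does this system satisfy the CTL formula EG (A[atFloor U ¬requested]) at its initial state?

Satisfied

States satisfying A[atFloor U ¬requested]: {n0, n1, n4, n5, n7}.
States satisfying EG (A[atFloor U ¬requested]): {n0, n1, n4, n5, n7}.
n0 ∈ Sat(EG (A[atFloor U ¬requested])).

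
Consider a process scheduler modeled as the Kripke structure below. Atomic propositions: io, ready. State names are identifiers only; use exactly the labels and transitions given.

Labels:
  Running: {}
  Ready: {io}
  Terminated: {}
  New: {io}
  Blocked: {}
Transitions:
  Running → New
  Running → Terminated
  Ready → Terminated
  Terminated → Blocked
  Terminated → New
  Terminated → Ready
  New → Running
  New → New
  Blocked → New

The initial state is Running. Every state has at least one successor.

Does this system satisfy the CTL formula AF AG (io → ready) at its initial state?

States satisfying AG (io → ready): ∅.
States satisfying AF AG (io → ready): ∅.
There is a path from Running along which AG (io → ready) never holds.
Running ∉ Sat(AF AG (io → ready)).

Does not hold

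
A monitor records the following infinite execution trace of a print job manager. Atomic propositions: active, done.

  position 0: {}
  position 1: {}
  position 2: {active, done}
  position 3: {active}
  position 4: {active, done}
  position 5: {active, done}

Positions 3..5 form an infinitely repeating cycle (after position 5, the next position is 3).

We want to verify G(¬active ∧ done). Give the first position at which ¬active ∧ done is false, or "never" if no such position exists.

0

At position 0 the labels are {}, so ¬active ∧ done is false there. This is the first violation.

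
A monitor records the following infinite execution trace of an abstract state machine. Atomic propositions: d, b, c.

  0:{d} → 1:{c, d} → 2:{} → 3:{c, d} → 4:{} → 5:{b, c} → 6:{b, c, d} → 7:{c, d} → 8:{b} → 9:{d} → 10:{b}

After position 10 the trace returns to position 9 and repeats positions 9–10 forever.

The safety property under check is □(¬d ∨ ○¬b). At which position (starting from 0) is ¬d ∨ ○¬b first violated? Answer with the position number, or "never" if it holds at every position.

Check ¬d ∨ ○¬b at each position in order: 0 ✓, 1 ✓, 2 ✓, 3 ✓, 4 ✓, 5 ✓, 6 ✓.
At position 7 the labels are {c, d} and the next position 8 has {b}, so ¬d ∨ ○¬b is false there. This is the first violation.

7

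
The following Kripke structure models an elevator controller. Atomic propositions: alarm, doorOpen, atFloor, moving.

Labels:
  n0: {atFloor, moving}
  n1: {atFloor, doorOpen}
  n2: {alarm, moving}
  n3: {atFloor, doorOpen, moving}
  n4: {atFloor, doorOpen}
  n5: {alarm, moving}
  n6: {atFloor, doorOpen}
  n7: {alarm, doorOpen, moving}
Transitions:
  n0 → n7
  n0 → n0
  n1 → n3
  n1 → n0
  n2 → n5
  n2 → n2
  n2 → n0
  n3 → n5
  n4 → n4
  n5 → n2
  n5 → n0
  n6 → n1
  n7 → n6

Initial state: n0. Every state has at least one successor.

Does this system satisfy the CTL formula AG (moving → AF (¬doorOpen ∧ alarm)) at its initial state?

No

States satisfying moving → AF (¬doorOpen ∧ alarm): {n1, n2, n3, n4, n5, n6}.
States satisfying AG (moving → AF (¬doorOpen ∧ alarm)): {n4}.
n0 is reachable from n0 and violates moving → AF (¬doorOpen ∧ alarm), so AG fails at n0.
n0 ∉ Sat(AG (moving → AF (¬doorOpen ∧ alarm))).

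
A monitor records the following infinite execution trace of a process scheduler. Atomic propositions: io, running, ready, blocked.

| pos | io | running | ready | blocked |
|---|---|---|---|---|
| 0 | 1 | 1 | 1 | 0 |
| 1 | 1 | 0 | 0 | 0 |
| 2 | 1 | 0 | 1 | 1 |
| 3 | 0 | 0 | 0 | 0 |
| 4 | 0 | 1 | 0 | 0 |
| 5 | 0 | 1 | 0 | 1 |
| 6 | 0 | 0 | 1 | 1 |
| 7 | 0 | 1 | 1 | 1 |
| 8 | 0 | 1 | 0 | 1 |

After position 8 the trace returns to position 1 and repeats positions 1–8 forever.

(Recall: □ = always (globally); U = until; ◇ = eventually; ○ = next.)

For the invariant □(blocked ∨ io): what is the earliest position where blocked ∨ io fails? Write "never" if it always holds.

3

Check blocked ∨ io at each position in order: 0 ✓, 1 ✓, 2 ✓.
At position 3 the labels are {}, so blocked ∨ io is false there. This is the first violation.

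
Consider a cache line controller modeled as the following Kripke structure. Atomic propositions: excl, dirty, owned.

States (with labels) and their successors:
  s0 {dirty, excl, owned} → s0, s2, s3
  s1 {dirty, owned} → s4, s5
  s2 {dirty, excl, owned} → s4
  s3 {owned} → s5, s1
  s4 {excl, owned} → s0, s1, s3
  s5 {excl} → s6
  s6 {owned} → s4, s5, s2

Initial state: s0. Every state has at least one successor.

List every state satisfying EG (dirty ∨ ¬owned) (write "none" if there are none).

States satisfying dirty ∨ ¬owned: {s0, s1, s2, s5}.
States satisfying EG (dirty ∨ ¬owned): {s0}.

{s0}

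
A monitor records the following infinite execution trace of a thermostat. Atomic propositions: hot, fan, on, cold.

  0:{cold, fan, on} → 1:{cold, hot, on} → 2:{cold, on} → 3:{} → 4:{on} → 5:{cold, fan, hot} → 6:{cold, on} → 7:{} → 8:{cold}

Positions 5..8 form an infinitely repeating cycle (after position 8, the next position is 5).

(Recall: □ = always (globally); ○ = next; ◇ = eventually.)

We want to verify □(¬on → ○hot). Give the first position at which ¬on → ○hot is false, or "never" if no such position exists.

3

Check ¬on → ○hot at each position in order: 0 ✓, 1 ✓, 2 ✓.
At position 3 the labels are {} and the next position 4 has {on}, so ¬on → ○hot is false there. This is the first violation.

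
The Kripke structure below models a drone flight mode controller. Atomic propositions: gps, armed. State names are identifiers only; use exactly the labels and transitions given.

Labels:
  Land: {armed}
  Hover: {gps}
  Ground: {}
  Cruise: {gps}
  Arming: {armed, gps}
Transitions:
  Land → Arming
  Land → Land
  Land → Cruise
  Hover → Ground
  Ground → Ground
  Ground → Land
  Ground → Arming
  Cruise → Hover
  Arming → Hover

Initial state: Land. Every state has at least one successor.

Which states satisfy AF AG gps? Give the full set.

States satisfying AG gps: ∅.
States satisfying AF AG gps: ∅.

none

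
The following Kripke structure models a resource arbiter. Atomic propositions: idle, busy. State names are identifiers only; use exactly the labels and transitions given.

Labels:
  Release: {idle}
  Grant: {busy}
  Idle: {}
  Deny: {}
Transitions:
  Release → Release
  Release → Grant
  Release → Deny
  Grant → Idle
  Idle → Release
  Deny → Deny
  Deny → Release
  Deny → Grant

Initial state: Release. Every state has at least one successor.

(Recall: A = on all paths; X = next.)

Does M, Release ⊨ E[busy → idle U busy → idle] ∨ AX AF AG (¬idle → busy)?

Holds

States satisfying busy → idle: {Release, Idle, Deny}.
States satisfying E[busy → idle U busy → idle]: {Release, Idle, Deny}.
States satisfying AF AG (¬idle → busy): ∅.
States satisfying AX AF AG (¬idle → busy): ∅.
States satisfying E[busy → idle U busy → idle] ∨ AX AF AG (¬idle → busy): {Release, Idle, Deny}.
Release ∈ Sat(E[busy → idle U busy → idle] ∨ AX AF AG (¬idle → busy)).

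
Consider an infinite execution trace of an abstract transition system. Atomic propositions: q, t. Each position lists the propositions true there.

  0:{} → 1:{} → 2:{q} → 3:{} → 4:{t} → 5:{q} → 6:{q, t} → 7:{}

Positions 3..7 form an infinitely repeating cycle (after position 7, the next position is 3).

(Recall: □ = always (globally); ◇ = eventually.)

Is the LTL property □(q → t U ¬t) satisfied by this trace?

q → t U ¬t holds at every position 0..7, and those are all positions ever visited, so □(q → t U ¬t) holds.
Positions where q holds: 2, 5, 6.
Check t U ¬t at each: 2→ok, 5→ok, 6→ok.

Satisfied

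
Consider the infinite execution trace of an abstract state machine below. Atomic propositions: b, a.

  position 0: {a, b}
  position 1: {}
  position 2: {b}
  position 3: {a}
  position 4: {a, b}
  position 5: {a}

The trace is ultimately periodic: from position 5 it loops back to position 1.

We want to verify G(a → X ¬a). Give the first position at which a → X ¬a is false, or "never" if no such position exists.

3

Check a → X ¬a at each position in order: 0 ✓, 1 ✓, 2 ✓.
At position 3 the labels are {a} and the next position 4 has {a, b}, so a → X ¬a is false there. This is the first violation.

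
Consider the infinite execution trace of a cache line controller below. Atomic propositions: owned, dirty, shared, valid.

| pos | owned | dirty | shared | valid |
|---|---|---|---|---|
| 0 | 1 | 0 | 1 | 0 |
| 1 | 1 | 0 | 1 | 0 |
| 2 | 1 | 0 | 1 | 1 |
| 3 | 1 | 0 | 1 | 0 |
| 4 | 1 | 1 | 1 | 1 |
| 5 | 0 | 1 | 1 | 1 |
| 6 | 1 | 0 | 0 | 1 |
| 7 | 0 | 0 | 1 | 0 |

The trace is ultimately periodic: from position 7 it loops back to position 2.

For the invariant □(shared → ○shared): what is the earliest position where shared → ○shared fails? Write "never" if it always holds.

Check shared → ○shared at each position in order: 0 ✓, 1 ✓, 2 ✓, 3 ✓, 4 ✓.
At position 5 the labels are {dirty, shared, valid} and the next position 6 has {owned, valid}, so shared → ○shared is false there. This is the first violation.

5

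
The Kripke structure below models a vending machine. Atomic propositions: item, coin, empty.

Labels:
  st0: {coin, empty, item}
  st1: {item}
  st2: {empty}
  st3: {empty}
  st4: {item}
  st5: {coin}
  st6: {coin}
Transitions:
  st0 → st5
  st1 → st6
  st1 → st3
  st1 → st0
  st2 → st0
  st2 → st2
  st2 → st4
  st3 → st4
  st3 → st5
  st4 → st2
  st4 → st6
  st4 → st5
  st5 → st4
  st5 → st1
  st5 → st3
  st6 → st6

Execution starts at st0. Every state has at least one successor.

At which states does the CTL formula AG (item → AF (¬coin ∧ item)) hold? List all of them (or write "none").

{st6}

States satisfying item → AF (¬coin ∧ item): {st1, st2, st3, st4, st5, st6}.
States satisfying AG (item → AF (¬coin ∧ item)): {st6}.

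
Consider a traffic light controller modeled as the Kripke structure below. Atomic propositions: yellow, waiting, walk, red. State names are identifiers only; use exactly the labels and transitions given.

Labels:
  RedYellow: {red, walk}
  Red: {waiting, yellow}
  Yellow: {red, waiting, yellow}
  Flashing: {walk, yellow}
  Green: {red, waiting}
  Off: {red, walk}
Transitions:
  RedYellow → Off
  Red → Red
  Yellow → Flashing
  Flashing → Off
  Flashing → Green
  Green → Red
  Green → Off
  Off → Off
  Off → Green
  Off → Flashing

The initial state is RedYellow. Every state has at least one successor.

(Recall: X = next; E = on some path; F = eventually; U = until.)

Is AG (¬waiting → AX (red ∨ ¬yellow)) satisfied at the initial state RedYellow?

States satisfying ¬waiting → AX (red ∨ ¬yellow): {RedYellow, Red, Yellow, Flashing, Green}.
States satisfying AG (¬waiting → AX (red ∨ ¬yellow)): {Red}.
Off is reachable from RedYellow and violates ¬waiting → AX (red ∨ ¬yellow), so AG fails at RedYellow.
RedYellow ∉ Sat(AG (¬waiting → AX (red ∨ ¬yellow))).

Violated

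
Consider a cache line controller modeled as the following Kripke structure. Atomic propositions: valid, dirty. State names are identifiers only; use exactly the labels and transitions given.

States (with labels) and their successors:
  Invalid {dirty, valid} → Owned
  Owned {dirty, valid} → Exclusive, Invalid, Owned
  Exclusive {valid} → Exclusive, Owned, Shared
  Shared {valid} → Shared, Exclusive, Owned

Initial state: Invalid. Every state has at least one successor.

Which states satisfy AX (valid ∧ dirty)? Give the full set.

{Invalid}

States satisfying valid ∧ dirty: {Invalid, Owned}.
States satisfying AX (valid ∧ dirty): {Invalid}.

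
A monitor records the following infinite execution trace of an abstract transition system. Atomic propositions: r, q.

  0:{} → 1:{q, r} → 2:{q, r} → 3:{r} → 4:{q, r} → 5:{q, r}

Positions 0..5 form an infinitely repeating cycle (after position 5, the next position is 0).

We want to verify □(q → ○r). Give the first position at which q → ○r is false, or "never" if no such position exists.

Check q → ○r at each position in order: 0 ✓, 1 ✓, 2 ✓, 3 ✓, 4 ✓.
At position 5 the labels are {q, r} and the next position 0 has {}, so q → ○r is false there. This is the first violation.

5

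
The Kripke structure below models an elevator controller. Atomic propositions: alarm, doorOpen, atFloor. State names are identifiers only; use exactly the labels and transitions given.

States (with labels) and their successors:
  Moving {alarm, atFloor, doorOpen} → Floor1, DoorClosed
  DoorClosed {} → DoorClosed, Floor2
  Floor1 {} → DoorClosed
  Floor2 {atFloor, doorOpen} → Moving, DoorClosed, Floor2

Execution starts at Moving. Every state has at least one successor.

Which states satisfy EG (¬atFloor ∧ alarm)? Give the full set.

States satisfying ¬atFloor ∧ alarm: ∅.
States satisfying EG (¬atFloor ∧ alarm): ∅.

none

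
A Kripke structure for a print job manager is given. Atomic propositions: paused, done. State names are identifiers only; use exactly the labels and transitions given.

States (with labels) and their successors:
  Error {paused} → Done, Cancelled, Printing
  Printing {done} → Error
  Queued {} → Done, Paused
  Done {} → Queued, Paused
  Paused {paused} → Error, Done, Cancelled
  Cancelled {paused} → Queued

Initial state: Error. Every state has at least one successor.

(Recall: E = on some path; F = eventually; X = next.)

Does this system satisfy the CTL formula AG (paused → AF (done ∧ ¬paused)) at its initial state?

Does not hold

States satisfying paused → AF (done ∧ ¬paused): {Printing, Queued, Done}.
States satisfying AG (paused → AF (done ∧ ¬paused)): ∅.
Cancelled is reachable from Error and violates paused → AF (done ∧ ¬paused), so AG fails at Error.
Error ∉ Sat(AG (paused → AF (done ∧ ¬paused))).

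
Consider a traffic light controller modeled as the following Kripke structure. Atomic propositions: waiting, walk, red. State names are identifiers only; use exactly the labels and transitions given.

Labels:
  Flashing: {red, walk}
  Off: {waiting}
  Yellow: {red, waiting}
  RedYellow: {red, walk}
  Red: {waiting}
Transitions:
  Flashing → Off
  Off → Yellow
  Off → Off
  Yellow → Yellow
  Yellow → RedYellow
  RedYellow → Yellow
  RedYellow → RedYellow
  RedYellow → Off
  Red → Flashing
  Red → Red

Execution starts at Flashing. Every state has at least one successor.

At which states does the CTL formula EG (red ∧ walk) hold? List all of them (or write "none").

{RedYellow}

States satisfying red ∧ walk: {Flashing, RedYellow}.
States satisfying EG (red ∧ walk): {RedYellow}.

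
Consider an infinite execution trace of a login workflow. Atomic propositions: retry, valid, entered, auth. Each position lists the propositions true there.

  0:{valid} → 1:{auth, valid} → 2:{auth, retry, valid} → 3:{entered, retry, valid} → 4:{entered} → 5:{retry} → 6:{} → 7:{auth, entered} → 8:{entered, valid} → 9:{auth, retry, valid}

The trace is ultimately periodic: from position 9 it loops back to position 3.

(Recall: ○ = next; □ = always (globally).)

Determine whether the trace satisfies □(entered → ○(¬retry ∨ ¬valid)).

entered → ○(¬retry ∨ ¬valid) must hold at every position from 0 onward. It fails at position 8, so □(entered → ○(¬retry ∨ ¬valid)) is false.
Positions where entered holds: 3, 4, 7, 8.
Check ○(¬retry ∨ ¬valid) at each: 3→ok, 4→ok, 7→ok, 8→fails.

Violated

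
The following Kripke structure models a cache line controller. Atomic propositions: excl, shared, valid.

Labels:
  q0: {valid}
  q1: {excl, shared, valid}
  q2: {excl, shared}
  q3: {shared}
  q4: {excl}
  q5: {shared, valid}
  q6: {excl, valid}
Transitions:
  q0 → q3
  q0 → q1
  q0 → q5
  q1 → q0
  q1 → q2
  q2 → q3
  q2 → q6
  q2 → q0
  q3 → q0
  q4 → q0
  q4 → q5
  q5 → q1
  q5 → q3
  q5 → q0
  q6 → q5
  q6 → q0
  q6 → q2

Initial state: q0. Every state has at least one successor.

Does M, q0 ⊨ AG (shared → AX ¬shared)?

States satisfying shared → AX ¬shared: {q0, q3, q4, q6}.
States satisfying AG (shared → AX ¬shared): ∅.
q1 is reachable from q0 and violates shared → AX ¬shared, so AG fails at q0.
q0 ∉ Sat(AG (shared → AX ¬shared)).

Violated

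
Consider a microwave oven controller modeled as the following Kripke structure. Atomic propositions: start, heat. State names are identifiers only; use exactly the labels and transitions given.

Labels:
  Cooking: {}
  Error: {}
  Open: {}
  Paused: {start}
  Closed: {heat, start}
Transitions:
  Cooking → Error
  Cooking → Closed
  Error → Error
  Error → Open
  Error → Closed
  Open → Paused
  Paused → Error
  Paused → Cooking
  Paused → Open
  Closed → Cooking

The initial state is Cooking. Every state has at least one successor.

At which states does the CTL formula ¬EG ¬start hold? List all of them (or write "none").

States satisfying ¬start: {Cooking, Error, Open}.
States satisfying EG ¬start: {Cooking, Error}.
States satisfying ¬EG ¬start: {Open, Paused, Closed}.

{Open, Paused, Closed}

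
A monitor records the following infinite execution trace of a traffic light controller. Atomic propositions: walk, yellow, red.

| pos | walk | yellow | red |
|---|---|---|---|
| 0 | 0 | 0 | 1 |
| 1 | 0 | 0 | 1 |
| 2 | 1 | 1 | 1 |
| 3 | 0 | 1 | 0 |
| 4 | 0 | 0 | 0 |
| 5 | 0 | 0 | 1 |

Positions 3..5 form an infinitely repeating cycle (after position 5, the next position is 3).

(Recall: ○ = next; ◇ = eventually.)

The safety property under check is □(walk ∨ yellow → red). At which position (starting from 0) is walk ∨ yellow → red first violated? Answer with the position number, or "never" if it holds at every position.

3

Check walk ∨ yellow → red at each position in order: 0 ✓, 1 ✓, 2 ✓.
At position 3 the labels are {yellow}, so walk ∨ yellow → red is false there. This is the first violation.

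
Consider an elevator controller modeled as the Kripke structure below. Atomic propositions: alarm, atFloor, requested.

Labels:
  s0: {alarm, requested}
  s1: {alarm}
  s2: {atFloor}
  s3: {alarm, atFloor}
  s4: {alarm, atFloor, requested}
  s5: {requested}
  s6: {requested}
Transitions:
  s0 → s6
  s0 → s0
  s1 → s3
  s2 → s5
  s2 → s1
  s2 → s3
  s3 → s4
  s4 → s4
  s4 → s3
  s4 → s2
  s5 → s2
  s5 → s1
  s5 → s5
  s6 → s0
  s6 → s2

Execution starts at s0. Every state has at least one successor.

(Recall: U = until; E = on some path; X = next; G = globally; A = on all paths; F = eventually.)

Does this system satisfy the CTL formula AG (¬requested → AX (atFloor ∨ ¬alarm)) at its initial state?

Does not hold

States satisfying ¬requested → AX (atFloor ∨ ¬alarm): {s0, s1, s3, s4, s5, s6}.
States satisfying AG (¬requested → AX (atFloor ∨ ¬alarm)): ∅.
s2 is reachable from s0 and violates ¬requested → AX (atFloor ∨ ¬alarm), so AG fails at s0.
s0 ∉ Sat(AG (¬requested → AX (atFloor ∨ ¬alarm))).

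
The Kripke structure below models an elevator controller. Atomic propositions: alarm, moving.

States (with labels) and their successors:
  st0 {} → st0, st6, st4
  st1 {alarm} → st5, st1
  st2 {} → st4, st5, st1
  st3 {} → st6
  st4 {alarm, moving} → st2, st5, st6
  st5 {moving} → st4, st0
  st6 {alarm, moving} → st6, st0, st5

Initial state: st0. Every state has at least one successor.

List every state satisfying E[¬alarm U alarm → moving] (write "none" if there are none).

{st0, st2, st3, st4, st5, st6}

States satisfying ¬alarm: {st0, st2, st3, st5}.
States satisfying alarm → moving: {st0, st2, st3, st4, st5, st6}.
States satisfying E[¬alarm U alarm → moving]: {st0, st2, st3, st4, st5, st6}.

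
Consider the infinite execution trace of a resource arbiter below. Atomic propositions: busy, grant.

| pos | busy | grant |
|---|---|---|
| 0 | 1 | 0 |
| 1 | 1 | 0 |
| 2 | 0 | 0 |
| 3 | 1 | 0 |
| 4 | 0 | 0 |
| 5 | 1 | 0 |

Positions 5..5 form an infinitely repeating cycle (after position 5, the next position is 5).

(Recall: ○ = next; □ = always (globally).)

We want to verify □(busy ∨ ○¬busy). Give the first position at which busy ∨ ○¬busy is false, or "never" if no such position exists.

Check busy ∨ ○¬busy at each position in order: 0 ✓, 1 ✓.
At position 2 the labels are {} and the next position 3 has {busy}, so busy ∨ ○¬busy is false there. This is the first violation.

2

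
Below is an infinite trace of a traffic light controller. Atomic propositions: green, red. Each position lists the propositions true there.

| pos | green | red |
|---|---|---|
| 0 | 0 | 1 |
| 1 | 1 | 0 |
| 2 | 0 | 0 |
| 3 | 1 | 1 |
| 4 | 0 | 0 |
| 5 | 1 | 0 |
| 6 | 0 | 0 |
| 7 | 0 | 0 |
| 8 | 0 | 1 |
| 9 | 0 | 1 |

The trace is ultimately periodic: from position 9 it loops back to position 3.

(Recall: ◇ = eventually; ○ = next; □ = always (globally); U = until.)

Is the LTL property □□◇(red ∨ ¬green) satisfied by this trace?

□◇(red ∨ ¬green) holds at every position 0..9, and those are all positions ever visited, so □□◇(red ∨ ¬green) holds.

Yes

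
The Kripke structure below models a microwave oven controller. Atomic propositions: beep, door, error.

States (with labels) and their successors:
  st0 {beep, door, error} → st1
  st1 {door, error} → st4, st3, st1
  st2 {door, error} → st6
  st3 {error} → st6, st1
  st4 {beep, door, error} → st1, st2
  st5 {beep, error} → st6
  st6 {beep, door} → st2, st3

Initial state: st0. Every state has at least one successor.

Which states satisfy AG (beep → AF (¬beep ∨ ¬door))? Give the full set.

{st0, st1, st2, st3, st4, st5, st6}

States satisfying beep → AF (¬beep ∨ ¬door): {st0, st1, st2, st3, st4, st5, st6}.
States satisfying AG (beep → AF (¬beep ∨ ¬door)): {st0, st1, st2, st3, st4, st5, st6}.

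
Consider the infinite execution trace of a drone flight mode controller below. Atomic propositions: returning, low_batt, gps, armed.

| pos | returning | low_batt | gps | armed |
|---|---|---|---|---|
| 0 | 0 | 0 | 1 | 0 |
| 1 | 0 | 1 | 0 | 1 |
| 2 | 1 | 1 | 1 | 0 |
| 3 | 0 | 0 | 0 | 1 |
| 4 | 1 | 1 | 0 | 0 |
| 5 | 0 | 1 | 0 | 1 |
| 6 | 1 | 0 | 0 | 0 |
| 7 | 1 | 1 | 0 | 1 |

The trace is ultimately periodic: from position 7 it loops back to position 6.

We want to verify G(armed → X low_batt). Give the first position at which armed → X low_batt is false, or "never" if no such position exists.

Check armed → X low_batt at each position in order: 0 ✓, 1 ✓, 2 ✓, 3 ✓, 4 ✓.
At position 5 the labels are {armed, low_batt} and the next position 6 has {returning}, so armed → X low_batt is false there. This is the first violation.

5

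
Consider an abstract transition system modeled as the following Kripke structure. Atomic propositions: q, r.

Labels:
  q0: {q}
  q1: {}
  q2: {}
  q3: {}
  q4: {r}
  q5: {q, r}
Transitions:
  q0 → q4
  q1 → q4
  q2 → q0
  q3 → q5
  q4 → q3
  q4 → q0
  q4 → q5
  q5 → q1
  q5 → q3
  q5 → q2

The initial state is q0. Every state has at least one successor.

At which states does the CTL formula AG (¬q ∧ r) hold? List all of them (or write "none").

none

States satisfying ¬q ∧ r: {q4}.
States satisfying AG (¬q ∧ r): ∅.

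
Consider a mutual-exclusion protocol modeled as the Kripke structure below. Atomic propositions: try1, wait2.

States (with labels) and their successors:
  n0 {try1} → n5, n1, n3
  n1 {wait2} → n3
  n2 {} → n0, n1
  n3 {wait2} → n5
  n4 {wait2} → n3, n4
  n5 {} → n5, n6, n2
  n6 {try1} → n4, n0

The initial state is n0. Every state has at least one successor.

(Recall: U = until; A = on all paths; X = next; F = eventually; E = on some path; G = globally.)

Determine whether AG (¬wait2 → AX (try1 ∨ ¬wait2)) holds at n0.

No

States satisfying ¬wait2 → AX (try1 ∨ ¬wait2): {n1, n3, n4, n5}.
States satisfying AG (¬wait2 → AX (try1 ∨ ¬wait2)): ∅.
n0 is reachable from n0 and violates ¬wait2 → AX (try1 ∨ ¬wait2), so AG fails at n0.
n0 ∉ Sat(AG (¬wait2 → AX (try1 ∨ ¬wait2))).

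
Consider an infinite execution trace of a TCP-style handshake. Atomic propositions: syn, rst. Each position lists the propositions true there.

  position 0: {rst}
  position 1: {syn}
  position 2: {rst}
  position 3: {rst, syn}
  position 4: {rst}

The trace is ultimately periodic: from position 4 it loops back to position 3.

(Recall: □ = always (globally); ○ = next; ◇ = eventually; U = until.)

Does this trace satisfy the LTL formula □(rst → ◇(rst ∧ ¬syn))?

Holds

rst → ◇(rst ∧ ¬syn) holds at every position 0..4, and those are all positions ever visited, so □(rst → ◇(rst ∧ ¬syn)) holds.
Positions where rst holds: 0, 2, 3, 4.
Check ◇(rst ∧ ¬syn) at each: 0→ok, 2→ok, 3→ok, 4→ok.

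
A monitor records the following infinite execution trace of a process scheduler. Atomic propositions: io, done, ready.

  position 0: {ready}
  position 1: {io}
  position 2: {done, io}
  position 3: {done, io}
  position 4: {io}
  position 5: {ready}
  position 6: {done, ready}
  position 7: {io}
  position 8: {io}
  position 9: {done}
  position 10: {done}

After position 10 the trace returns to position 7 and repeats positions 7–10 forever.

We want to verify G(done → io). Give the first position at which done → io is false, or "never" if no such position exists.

6

Check done → io at each position in order: 0 ✓, 1 ✓, 2 ✓, 3 ✓, 4 ✓, 5 ✓.
At position 6 the labels are {done, ready}, so done → io is false there. This is the first violation.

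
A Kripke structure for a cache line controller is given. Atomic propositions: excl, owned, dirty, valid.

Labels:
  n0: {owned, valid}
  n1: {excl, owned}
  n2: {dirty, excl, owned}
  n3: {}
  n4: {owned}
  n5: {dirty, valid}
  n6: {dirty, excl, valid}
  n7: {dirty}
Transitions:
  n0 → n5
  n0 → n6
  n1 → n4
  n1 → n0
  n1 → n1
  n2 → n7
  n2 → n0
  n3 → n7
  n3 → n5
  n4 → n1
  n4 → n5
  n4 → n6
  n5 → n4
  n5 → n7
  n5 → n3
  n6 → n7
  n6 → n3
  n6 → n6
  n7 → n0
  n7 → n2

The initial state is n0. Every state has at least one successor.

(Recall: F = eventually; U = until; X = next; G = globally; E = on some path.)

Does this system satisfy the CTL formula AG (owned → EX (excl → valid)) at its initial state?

States satisfying owned → EX (excl → valid): {n0, n1, n2, n3, n4, n5, n6, n7}.
States satisfying AG (owned → EX (excl → valid)): {n0, n1, n2, n3, n4, n5, n6, n7}.
Every state reachable from n0 satisfies owned → EX (excl → valid).
n0 ∈ Sat(AG (owned → EX (excl → valid))).

Yes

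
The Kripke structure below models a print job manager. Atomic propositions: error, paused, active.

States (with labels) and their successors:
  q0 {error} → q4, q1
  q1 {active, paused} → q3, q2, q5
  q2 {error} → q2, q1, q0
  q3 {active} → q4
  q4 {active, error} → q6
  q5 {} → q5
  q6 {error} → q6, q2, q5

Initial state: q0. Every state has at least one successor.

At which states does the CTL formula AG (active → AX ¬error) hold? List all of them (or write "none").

States satisfying active → AX ¬error: {q0, q2, q5, q6}.
States satisfying AG (active → AX ¬error): {q5}.

{q5}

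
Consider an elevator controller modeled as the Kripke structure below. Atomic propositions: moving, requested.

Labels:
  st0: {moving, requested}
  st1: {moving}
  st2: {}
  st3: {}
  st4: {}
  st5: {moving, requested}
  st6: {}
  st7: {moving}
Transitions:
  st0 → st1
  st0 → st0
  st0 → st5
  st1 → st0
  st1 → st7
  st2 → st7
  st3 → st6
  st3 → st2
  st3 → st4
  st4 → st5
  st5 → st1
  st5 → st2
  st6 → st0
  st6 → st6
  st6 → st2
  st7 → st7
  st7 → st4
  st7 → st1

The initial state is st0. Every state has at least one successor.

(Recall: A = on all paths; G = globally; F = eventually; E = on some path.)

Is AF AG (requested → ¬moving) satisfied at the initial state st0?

States satisfying AG (requested → ¬moving): ∅.
States satisfying AF AG (requested → ¬moving): ∅.
There is a path from st0 along which AG (requested → ¬moving) never holds.
st0 ∉ Sat(AF AG (requested → ¬moving)).

Does not hold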